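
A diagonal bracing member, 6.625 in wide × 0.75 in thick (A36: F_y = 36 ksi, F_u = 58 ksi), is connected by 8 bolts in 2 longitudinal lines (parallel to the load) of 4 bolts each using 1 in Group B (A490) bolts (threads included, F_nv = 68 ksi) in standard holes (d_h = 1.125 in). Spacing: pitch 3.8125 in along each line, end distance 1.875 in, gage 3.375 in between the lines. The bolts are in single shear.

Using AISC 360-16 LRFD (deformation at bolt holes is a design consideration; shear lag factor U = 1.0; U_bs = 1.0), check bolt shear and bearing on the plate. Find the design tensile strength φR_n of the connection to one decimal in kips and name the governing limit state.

Bolt shear: A_b = π(1)²/4 = 0.7854 in². φR_n = 0.75 × 68 × 0.7854 × 8 × 1 = 320.4 kips.
Bearing (0.75 in plate, F_u = 58 ksi): end bolts L_c = 1.875 − 1.125/2 = 1.3125, R_n = min(1.2×1.3125×0.75×58, 2.4×1×0.75×58) = 68.513 kips/bolt; interior L_c = 3.8125 − 1.125 = 2.6875, R_n = 104.4 kips/bolt. φR_n = 0.75 × (2×68.513 + 6×104.4) = 572.6 kips.
Governing: min(320.4, 572.6) = 320.4 kips → bolt shear.

320.4 kips (bolt shear governs)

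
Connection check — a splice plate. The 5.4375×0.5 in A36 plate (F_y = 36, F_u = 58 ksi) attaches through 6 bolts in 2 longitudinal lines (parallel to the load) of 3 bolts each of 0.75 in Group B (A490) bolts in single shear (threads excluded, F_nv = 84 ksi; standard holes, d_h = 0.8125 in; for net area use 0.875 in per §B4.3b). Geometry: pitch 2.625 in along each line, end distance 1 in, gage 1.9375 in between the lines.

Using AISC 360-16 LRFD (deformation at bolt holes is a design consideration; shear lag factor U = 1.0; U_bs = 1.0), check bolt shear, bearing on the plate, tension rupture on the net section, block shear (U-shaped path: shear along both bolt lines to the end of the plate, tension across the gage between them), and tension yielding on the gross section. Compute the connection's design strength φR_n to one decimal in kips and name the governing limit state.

Bolt shear: A_b = π(0.75)²/4 = 0.44179 in². φR_n = 0.75 × 84 × 0.44179 × 6 × 1 = 167.0 kips.
Bearing (0.5 in plate, F_u = 58 ksi): end bolts L_c = 1 − 0.8125/2 = 0.59375, R_n = min(1.2×0.59375×0.5×58, 2.4×0.75×0.5×58) = 20.663 kips/bolt; interior L_c = 2.625 − 0.8125 = 1.8125, R_n = 52.2 kips/bolt. φR_n = 0.75 × (2×20.663 + 4×52.2) = 187.6 kips.
Tension rupture (net): A_n = (5.4375 − 2×0.875)×0.5 = 1.8438 in² (U = 1.0, A_e = A_n). φR_n = 0.75 × 58 × 1.8438 = 80.2 kips.
Block shear: shear path 2×[1+2×2.625] = 2×6.25 in, A_gv = 6.25, A_nv = 2×(6.25 − 2.5×0.875)×0.5 = 4.0625 in²; tension across gage: (1.9375 − 1×0.875)×0.5 = 0.53125 in². R_n = min(0.6×58×4.0625, 0.6×36×6.25) + 1.0×58×0.53125 = min(141.38, 135) + 30.813 = 165.81 kips. φR_n = 0.75 × 165.81 = 124.4 kips.
Tension yield (gross): A_g = 5.4375×0.5 = 2.7188 in². φR_n = 0.90 × 36 × 2.7188 = 88.1 kips.
Governing: min(167.0, 187.6, 80.2, 124.4, 88.1) = 80.2 kips → net-section rupture.

80.2 kips (net-section rupture governs)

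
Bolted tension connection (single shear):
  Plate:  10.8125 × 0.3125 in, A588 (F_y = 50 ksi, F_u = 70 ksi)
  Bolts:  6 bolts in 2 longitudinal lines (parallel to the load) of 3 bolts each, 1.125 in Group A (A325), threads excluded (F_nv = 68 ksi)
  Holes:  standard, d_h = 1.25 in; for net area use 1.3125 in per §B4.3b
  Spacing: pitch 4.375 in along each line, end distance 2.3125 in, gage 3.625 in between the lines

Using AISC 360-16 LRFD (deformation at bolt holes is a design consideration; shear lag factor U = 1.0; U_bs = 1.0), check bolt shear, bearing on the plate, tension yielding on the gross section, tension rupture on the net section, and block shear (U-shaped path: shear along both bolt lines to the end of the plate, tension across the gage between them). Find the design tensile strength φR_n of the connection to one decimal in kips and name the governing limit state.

134.3 kips (net-section rupture governs)

Bolt shear: A_b = π(1.125)²/4 = 0.99402 in². φR_n = 0.75 × 68 × 0.99402 × 6 × 1 = 304.2 kips.
Bearing (0.3125 in plate, F_u = 70 ksi): end bolts L_c = 2.3125 − 1.25/2 = 1.6875, R_n = min(1.2×1.6875×0.3125×70, 2.4×1.125×0.3125×70) = 44.297 kips/bolt; interior L_c = 4.375 − 1.25 = 3.125, R_n = 59.063 kips/bolt. φR_n = 0.75 × (2×44.297 + 4×59.063) = 243.6 kips.
Tension yield (gross): A_g = 10.8125×0.3125 = 3.3789 in². φR_n = 0.90 × 50 × 3.3789 = 152.1 kips.
Tension rupture (net): A_n = (10.8125 − 2×1.3125)×0.3125 = 2.5586 in² (U = 1.0, A_e = A_n). φR_n = 0.75 × 70 × 2.5586 = 134.3 kips.
Block shear: shear path 2×[2.3125+2×4.375] = 2×11.0625 in, A_gv = 6.9141, A_nv = 2×(11.0625 − 2.5×1.3125)×0.3125 = 4.8633 in²; tension across gage: (3.625 − 1×1.3125)×0.3125 = 0.72266 in². R_n = min(0.6×70×4.8633, 0.6×50×6.9141) + 1.0×70×0.72266 = min(204.26, 207.42) + 50.586 = 254.85 kips. φR_n = 0.75 × 254.85 = 191.1 kips.
Governing: min(304.2, 243.6, 152.1, 134.3, 191.1) = 134.3 kips → net-section rupture.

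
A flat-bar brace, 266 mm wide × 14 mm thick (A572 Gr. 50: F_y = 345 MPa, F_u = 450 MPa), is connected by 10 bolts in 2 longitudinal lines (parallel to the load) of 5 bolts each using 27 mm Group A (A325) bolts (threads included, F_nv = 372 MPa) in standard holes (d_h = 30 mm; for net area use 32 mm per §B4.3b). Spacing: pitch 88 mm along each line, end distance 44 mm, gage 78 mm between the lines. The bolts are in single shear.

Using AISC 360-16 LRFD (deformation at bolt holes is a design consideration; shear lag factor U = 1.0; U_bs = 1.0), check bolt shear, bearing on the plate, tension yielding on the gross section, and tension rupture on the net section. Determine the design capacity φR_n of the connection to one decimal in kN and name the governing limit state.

954.5 kN (net-section rupture governs)

Bolt shear: A_b = π(27)²/4 = 572.56 mm². φR_n = 0.75 × 372 × 572.56 × 10 × 1 = 1597.4 kN.
Bearing (14 mm plate, F_u = 450 MPa): end bolts L_c = 44 − 30/2 = 29, R_n = min(1.2×29×14×450, 2.4×27×14×450) = 219.24 kN/bolt; interior L_c = 88 − 30 = 58, R_n = 408.24 kN/bolt. φR_n = 0.75 × (2×219.24 + 8×408.24) = 2778.3 kN.
Tension yield (gross): A_g = 266×14 = 3724 mm². φR_n = 0.90 × 345 × 3724 = 1156.3 kN.
Tension rupture (net): A_n = (266 − 2×32)×14 = 2828 mm² (U = 1.0, A_e = A_n). φR_n = 0.75 × 450 × 2828 = 954.5 kN.
Governing: min(1597.4, 2778.3, 1156.3, 954.5) = 954.5 kN → net-section rupture.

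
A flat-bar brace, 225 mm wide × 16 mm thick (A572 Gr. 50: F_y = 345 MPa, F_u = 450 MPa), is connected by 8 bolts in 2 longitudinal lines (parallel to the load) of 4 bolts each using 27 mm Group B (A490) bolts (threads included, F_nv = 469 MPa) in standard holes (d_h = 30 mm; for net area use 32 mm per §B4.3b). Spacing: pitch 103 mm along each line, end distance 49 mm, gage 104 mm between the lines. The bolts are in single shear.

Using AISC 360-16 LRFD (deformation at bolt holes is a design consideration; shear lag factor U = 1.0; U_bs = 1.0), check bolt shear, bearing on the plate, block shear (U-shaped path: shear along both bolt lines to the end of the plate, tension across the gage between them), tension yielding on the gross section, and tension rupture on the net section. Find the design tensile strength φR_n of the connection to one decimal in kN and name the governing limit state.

869.4 kN (net-section rupture governs)

Bolt shear: A_b = π(27)²/4 = 572.56 mm². φR_n = 0.75 × 469 × 572.56 × 8 × 1 = 1611.2 kN.
Bearing (16 mm plate, F_u = 450 MPa): end bolts L_c = 49 − 30/2 = 34, R_n = min(1.2×34×16×450, 2.4×27×16×450) = 293.76 kN/bolt; interior L_c = 103 − 30 = 73, R_n = 466.56 kN/bolt. φR_n = 0.75 × (2×293.76 + 6×466.56) = 2540.2 kN.
Block shear: shear path 2×[49+3×103] = 2×358 mm, A_gv = 11456, A_nv = 2×(358 − 3.5×32)×16 = 7872 mm²; tension across gage: (104 − 1×32)×16 = 1152 mm². R_n = min(0.6×450×7872, 0.6×345×11456) + 1.0×450×1152 = min(2125.4, 2371.4) + 518.4 = 2643.8 kN. φR_n = 0.75 × 2643.8 = 1982.9 kN.
Tension yield (gross): A_g = 225×16 = 3600 mm². φR_n = 0.90 × 345 × 3600 = 1117.8 kN.
Tension rupture (net): A_n = (225 − 2×32)×16 = 2576 mm² (U = 1.0, A_e = A_n). φR_n = 0.75 × 450 × 2576 = 869.4 kN.
Governing: min(1611.2, 2540.2, 1982.9, 1117.8, 869.4) = 869.4 kN → net-section rupture.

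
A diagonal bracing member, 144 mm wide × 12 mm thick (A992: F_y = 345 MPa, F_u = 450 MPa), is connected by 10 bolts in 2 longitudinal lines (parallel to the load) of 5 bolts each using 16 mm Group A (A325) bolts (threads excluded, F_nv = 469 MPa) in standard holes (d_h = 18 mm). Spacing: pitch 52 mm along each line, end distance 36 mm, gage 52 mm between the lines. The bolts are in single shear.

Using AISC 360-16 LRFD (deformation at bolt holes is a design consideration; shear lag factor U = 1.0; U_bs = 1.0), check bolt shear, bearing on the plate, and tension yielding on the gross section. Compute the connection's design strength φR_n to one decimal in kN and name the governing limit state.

Bolt shear: A_b = π(16)²/4 = 201.06 mm². φR_n = 0.75 × 469 × 201.06 × 10 × 1 = 707.2 kN.
Bearing (12 mm plate, F_u = 450 MPa): end bolts L_c = 36 − 18/2 = 27, R_n = min(1.2×27×12×450, 2.4×16×12×450) = 174.96 kN/bolt; interior L_c = 52 − 18 = 34, R_n = 207.36 kN/bolt. φR_n = 0.75 × (2×174.96 + 8×207.36) = 1506.6 kN.
Tension yield (gross): A_g = 144×12 = 1728 mm². φR_n = 0.90 × 345 × 1728 = 536.5 kN.
Governing: min(707.2, 1506.6, 536.5) = 536.5 kN → gross-section yield.

536.5 kN (gross-section yield governs)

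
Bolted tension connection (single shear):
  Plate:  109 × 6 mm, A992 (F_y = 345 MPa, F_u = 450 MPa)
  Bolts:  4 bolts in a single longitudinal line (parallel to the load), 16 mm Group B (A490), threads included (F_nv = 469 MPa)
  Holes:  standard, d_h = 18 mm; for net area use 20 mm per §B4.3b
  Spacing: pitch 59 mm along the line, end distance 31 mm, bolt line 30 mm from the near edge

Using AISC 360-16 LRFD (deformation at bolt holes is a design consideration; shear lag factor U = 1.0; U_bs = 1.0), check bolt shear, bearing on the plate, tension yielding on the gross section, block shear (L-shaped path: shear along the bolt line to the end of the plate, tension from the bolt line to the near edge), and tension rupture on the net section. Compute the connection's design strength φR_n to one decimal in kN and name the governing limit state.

180.2 kN (net-section rupture governs)

Bolt shear: A_b = π(16)²/4 = 201.06 mm². φR_n = 0.75 × 469 × 201.06 × 4 × 1 = 282.9 kN.
Bearing (6 mm plate, F_u = 450 MPa): end bolts L_c = 31 − 18/2 = 22, R_n = min(1.2×22×6×450, 2.4×16×6×450) = 71.28 kN/bolt; interior L_c = 59 − 18 = 41, R_n = 103.68 kN/bolt. φR_n = 0.75 × (1×71.28 + 3×103.68) = 286.7 kN.
Tension yield (gross): A_g = 109×6 = 654 mm². φR_n = 0.90 × 345 × 654 = 203.1 kN.
Block shear: shear path 1×[31+3×59] = 1×208 mm, A_gv = 1248, A_nv = 1×(208 − 3.5×20)×6 = 828 mm²; tension to near edge: (30 − 0.5×20)×6 = 120 mm². R_n = min(0.6×450×828, 0.6×345×1248) + 1.0×450×120 = min(223.56, 258.34) + 54 = 277.56 kN. φR_n = 0.75 × 277.56 = 208.2 kN.
Tension rupture (net): A_n = (109 − 1×20)×6 = 534 mm² (U = 1.0, A_e = A_n). φR_n = 0.75 × 450 × 534 = 180.2 kN.
Governing: min(282.9, 286.7, 203.1, 208.2, 180.2) = 180.2 kN → net-section rupture.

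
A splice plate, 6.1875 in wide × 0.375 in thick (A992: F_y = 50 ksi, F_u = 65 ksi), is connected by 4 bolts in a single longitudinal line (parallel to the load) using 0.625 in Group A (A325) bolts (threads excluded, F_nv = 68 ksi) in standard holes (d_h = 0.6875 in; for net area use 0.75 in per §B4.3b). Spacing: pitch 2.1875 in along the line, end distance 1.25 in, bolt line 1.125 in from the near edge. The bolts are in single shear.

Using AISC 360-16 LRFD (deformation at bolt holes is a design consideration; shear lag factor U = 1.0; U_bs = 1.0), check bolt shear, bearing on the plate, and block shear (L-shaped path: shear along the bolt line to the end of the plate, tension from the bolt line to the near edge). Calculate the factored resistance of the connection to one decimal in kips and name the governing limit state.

62.6 kips (bolt shear governs)

Bolt shear: A_b = π(0.625)²/4 = 0.3068 in². φR_n = 0.75 × 68 × 0.3068 × 4 × 1 = 62.6 kips.
Bearing (0.375 in plate, F_u = 65 ksi): end bolts L_c = 1.25 − 0.6875/2 = 0.90625, R_n = min(1.2×0.90625×0.375×65, 2.4×0.625×0.375×65) = 26.508 kips/bolt; interior L_c = 2.1875 − 0.6875 = 1.5, R_n = 36.563 kips/bolt. φR_n = 0.75 × (1×26.508 + 3×36.563) = 102.1 kips.
Block shear: shear path 1×[1.25+3×2.1875] = 1×7.8125 in, A_gv = 2.9297, A_nv = 1×(7.8125 − 3.5×0.75)×0.375 = 1.9453 in²; tension to near edge: (1.125 − 0.5×0.75)×0.375 = 0.28125 in². R_n = min(0.6×65×1.9453, 0.6×50×2.9297) + 1.0×65×0.28125 = min(75.867, 87.891) + 18.281 = 94.148 kips. φR_n = 0.75 × 94.148 = 70.6 kips.
Governing: min(62.6, 102.1, 70.6) = 62.6 kips → bolt shear.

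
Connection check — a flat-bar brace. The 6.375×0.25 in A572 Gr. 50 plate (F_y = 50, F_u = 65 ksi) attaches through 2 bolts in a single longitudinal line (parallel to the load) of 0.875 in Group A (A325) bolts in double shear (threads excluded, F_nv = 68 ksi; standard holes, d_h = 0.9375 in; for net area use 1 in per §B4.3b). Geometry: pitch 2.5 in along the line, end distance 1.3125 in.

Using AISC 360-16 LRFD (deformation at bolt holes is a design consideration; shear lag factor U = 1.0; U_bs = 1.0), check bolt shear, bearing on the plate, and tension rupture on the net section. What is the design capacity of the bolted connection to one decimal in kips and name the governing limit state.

35.2 kips (bearing governs)

Bolt shear: A_b = π(0.875)²/4 = 0.60132 in². φR_n = 0.75 × 68 × 0.60132 × 2 × 2 = 122.7 kips.
Bearing (0.25 in plate, F_u = 65 ksi): end bolts L_c = 1.3125 − 0.9375/2 = 0.84375, R_n = min(1.2×0.84375×0.25×65, 2.4×0.875×0.25×65) = 16.453 kips/bolt; interior L_c = 2.5 − 0.9375 = 1.5625, R_n = 30.469 kips/bolt. φR_n = 0.75 × (1×16.453 + 1×30.469) = 35.2 kips.
Tension rupture (net): A_n = (6.375 − 1×1)×0.25 = 1.3438 in² (U = 1.0, A_e = A_n). φR_n = 0.75 × 65 × 1.3438 = 65.5 kips.
Governing: min(122.7, 35.2, 65.5) = 35.2 kips → bearing.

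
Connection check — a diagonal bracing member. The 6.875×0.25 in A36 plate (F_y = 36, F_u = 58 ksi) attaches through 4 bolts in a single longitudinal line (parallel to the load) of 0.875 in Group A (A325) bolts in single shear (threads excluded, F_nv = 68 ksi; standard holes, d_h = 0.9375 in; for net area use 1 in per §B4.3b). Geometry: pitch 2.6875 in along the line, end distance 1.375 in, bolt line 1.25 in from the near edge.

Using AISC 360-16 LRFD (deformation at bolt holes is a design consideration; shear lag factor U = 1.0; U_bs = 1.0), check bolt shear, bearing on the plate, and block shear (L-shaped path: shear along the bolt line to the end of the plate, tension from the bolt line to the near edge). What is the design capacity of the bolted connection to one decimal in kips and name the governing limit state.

Bolt shear: A_b = π(0.875)²/4 = 0.60132 in². φR_n = 0.75 × 68 × 0.60132 × 4 × 1 = 122.7 kips.
Bearing (0.25 in plate, F_u = 58 ksi): end bolts L_c = 1.375 − 0.9375/2 = 0.90625, R_n = min(1.2×0.90625×0.25×58, 2.4×0.875×0.25×58) = 15.769 kips/bolt; interior L_c = 2.6875 − 0.9375 = 1.75, R_n = 30.45 kips/bolt. φR_n = 0.75 × (1×15.769 + 3×30.45) = 80.3 kips.
Block shear: shear path 1×[1.375+3×2.6875] = 1×9.4375 in, A_gv = 2.3594, A_nv = 1×(9.4375 − 3.5×1)×0.25 = 1.4844 in²; tension to near edge: (1.25 − 0.5×1)×0.25 = 0.1875 in². R_n = min(0.6×58×1.4844, 0.6×36×2.3594) + 1.0×58×0.1875 = min(51.657, 50.963) + 10.875 = 61.838 kips. φR_n = 0.75 × 61.838 = 46.4 kips.
Governing: min(122.7, 80.3, 46.4) = 46.4 kips → block shear.

46.4 kips (block shear governs)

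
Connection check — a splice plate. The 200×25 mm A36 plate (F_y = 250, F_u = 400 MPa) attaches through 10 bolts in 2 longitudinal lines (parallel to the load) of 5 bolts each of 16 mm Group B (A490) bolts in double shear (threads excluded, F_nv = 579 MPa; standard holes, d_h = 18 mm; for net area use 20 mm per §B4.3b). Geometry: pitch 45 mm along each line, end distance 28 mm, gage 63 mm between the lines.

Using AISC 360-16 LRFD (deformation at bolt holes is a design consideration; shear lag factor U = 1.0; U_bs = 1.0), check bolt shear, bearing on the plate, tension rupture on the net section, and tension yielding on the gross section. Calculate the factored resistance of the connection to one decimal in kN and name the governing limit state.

1125.0 kN (gross-section yield governs)

Bolt shear: A_b = π(16)²/4 = 201.06 mm². φR_n = 0.75 × 579 × 201.06 × 10 × 2 = 1746.2 kN.
Bearing (25 mm plate, F_u = 400 MPa): end bolts L_c = 28 − 18/2 = 19, R_n = min(1.2×19×25×400, 2.4×16×25×400) = 228 kN/bolt; interior L_c = 45 − 18 = 27, R_n = 324 kN/bolt. φR_n = 0.75 × (2×228 + 8×324) = 2286.0 kN.
Tension rupture (net): A_n = (200 − 2×20)×25 = 4000 mm² (U = 1.0, A_e = A_n). φR_n = 0.75 × 400 × 4000 = 1200.0 kN.
Tension yield (gross): A_g = 200×25 = 5000 mm². φR_n = 0.90 × 250 × 5000 = 1125.0 kN.
Governing: min(1746.2, 2286.0, 1200.0, 1125.0) = 1125.0 kN → gross-section yield.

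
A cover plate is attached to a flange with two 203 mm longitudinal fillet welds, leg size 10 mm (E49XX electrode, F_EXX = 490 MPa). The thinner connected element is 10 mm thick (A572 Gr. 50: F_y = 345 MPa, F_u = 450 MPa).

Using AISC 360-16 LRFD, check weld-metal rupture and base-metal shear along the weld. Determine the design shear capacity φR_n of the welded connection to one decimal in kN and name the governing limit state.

Weld metal: throat = 0.707×10 = 7.07 mm, L = 2×203 = 406 mm. φR_n = 0.75 × 0.6 × 490 × 7.07 × 406 = 632.9 kN.
Base metal shear (10 mm plate): yield φR_n = 1.0×0.6×345×10×406 = 840.4 kN; rupture φR_n = 0.75×0.6×450×10×406 = 822.2 kN; take 822.2 kN (rupture).
Governing: min(632.9, 822.2) = 632.9 kN → weld metal.

632.9 kN (weld metal governs)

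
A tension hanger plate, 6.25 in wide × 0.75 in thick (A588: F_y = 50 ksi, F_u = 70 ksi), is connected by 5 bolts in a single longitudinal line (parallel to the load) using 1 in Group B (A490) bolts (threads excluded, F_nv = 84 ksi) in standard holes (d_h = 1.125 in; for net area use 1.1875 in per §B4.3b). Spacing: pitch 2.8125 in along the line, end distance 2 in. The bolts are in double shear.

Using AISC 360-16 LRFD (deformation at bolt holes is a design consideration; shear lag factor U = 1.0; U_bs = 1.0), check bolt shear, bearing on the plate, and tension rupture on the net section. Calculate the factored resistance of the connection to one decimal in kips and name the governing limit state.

199.3 kips (net-section rupture governs)

Bolt shear: A_b = π(1)²/4 = 0.7854 in². φR_n = 0.75 × 84 × 0.7854 × 5 × 2 = 494.8 kips.
Bearing (0.75 in plate, F_u = 70 ksi): end bolts L_c = 2 − 1.125/2 = 1.4375, R_n = min(1.2×1.4375×0.75×70, 2.4×1×0.75×70) = 90.563 kips/bolt; interior L_c = 2.8125 − 1.125 = 1.6875, R_n = 106.31 kips/bolt. φR_n = 0.75 × (1×90.563 + 4×106.31) = 386.9 kips.
Tension rupture (net): A_n = (6.25 − 1×1.1875)×0.75 = 3.7969 in² (U = 1.0, A_e = A_n). φR_n = 0.75 × 70 × 3.7969 = 199.3 kips.
Governing: min(494.8, 386.9, 199.3) = 199.3 kips → net-section rupture.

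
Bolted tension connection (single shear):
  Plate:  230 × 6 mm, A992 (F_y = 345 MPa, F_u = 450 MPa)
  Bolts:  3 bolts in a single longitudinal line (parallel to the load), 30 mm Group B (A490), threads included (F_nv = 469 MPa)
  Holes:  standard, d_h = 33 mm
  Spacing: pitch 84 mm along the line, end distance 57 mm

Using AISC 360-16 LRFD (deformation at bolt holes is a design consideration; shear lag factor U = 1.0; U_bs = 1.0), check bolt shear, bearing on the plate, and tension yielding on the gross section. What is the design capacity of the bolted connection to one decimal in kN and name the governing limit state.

Bolt shear: A_b = π(30)²/4 = 706.86 mm². φR_n = 0.75 × 469 × 706.86 × 3 × 1 = 745.9 kN.
Bearing (6 mm plate, F_u = 450 MPa): end bolts L_c = 57 − 33/2 = 40.5, R_n = min(1.2×40.5×6×450, 2.4×30×6×450) = 131.22 kN/bolt; interior L_c = 84 − 33 = 51, R_n = 165.24 kN/bolt. φR_n = 0.75 × (1×131.22 + 2×165.24) = 346.3 kN.
Tension yield (gross): A_g = 230×6 = 1380 mm². φR_n = 0.90 × 345 × 1380 = 428.5 kN.
Governing: min(745.9, 346.3, 428.5) = 346.3 kN → bearing.

346.3 kN (bearing governs)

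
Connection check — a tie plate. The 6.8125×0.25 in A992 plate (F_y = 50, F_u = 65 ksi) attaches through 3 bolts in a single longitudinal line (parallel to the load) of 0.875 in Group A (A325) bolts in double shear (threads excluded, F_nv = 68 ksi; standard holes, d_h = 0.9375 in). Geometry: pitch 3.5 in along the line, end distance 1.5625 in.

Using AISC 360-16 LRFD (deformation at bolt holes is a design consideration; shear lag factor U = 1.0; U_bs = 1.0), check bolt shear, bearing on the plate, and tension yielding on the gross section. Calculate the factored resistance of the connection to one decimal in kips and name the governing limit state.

67.2 kips (bearing governs)

Bolt shear: A_b = π(0.875)²/4 = 0.60132 in². φR_n = 0.75 × 68 × 0.60132 × 3 × 2 = 184.0 kips.
Bearing (0.25 in plate, F_u = 65 ksi): end bolts L_c = 1.5625 − 0.9375/2 = 1.09375, R_n = min(1.2×1.09375×0.25×65, 2.4×0.875×0.25×65) = 21.328 kips/bolt; interior L_c = 3.5 − 0.9375 = 2.5625, R_n = 34.125 kips/bolt. φR_n = 0.75 × (1×21.328 + 2×34.125) = 67.2 kips.
Tension yield (gross): A_g = 6.8125×0.25 = 1.7031 in². φR_n = 0.90 × 50 × 1.7031 = 76.6 kips.
Governing: min(184.0, 67.2, 76.6) = 67.2 kips → bearing.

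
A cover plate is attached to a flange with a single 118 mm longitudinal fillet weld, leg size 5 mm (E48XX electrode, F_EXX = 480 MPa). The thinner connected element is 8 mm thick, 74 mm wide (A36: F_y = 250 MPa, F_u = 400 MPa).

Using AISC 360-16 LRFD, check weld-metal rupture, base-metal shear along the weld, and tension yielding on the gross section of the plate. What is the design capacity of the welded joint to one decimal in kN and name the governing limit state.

90.1 kN (weld metal governs)

Weld metal: throat = 0.707×5 = 3.535 mm, L = 118 mm. φR_n = 0.75 × 0.6 × 480 × 3.535 × 118 = 90.1 kN.
Base metal shear (8 mm plate): yield φR_n = 1.0×0.6×250×8×118 = 141.6 kN; rupture φR_n = 0.75×0.6×400×8×118 = 169.9 kN; take 141.6 kN (yield).
Tension yield (gross): A_g = 74×8 = 592 mm². φR_n = 0.90 × 250 × 592 = 133.2 kN.
Governing: min(90.1, 141.6, 133.2) = 90.1 kN → weld metal.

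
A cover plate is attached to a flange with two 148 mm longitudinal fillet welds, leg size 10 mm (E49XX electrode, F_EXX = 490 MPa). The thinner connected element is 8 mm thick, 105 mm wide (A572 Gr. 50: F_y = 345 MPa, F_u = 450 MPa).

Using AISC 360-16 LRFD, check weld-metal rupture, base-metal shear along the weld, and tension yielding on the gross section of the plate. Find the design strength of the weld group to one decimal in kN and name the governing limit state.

260.8 kN (gross-section yield governs)

Weld metal: throat = 0.707×10 = 7.07 mm, L = 2×148 = 296 mm. φR_n = 0.75 × 0.6 × 490 × 7.07 × 296 = 461.4 kN.
Base metal shear (8 mm plate): yield φR_n = 1.0×0.6×345×8×296 = 490.2 kN; rupture φR_n = 0.75×0.6×450×8×296 = 479.5 kN; take 479.5 kN (rupture).
Tension yield (gross): A_g = 105×8 = 840 mm². φR_n = 0.90 × 345 × 840 = 260.8 kN.
Governing: min(461.4, 479.5, 260.8) = 260.8 kN → gross-section yield.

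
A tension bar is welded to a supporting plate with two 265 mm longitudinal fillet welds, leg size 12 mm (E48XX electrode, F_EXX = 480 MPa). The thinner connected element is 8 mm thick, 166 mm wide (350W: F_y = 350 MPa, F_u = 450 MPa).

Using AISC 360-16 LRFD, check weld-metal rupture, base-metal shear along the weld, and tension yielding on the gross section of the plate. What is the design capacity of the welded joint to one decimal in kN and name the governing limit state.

Weld metal: throat = 0.707×12 = 8.484 mm, L = 2×265 = 530 mm. φR_n = 0.75 × 0.6 × 480 × 8.484 × 530 = 971.2 kN.
Base metal shear (8 mm plate): yield φR_n = 1.0×0.6×350×8×530 = 890.4 kN; rupture φR_n = 0.75×0.6×450×8×530 = 858.6 kN; take 858.6 kN (rupture).
Tension yield (gross): A_g = 166×8 = 1328 mm². φR_n = 0.90 × 350 × 1328 = 418.3 kN.
Governing: min(971.2, 858.6, 418.3) = 418.3 kN → gross-section yield.

418.3 kN (gross-section yield governs)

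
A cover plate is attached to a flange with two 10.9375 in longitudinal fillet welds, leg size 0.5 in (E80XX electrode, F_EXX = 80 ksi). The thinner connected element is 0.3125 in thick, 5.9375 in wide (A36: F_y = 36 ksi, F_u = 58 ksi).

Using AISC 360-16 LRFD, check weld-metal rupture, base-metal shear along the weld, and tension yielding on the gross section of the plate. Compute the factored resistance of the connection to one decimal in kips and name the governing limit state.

Weld metal: throat = 0.707×0.5 = 0.3535 in, L = 2×10.9375 = 21.875 in. φR_n = 0.75 × 0.6 × 80 × 0.3535 × 21.875 = 278.4 kips.
Base metal shear (0.3125 in plate): yield φR_n = 1.0×0.6×36×0.3125×21.875 = 147.7 kips; rupture φR_n = 0.75×0.6×58×0.3125×21.875 = 178.4 kips; take 147.7 kips (yield).
Tension yield (gross): A_g = 5.9375×0.3125 = 1.8555 in². φR_n = 0.90 × 36 × 1.8555 = 60.1 kips.
Governing: min(278.4, 147.7, 60.1) = 60.1 kips → gross-section yield.

60.1 kips (gross-section yield governs)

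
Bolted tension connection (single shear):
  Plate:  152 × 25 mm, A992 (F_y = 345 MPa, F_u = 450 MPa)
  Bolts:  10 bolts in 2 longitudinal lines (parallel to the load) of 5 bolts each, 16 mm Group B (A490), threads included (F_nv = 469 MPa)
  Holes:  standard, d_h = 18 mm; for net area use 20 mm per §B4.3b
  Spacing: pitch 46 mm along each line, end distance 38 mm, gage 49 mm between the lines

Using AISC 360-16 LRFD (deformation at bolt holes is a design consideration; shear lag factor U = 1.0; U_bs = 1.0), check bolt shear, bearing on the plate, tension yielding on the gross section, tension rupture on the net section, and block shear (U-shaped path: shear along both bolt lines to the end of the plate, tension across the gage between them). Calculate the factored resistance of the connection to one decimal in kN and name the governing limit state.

707.2 kN (bolt shear governs)

Bolt shear: A_b = π(16)²/4 = 201.06 mm². φR_n = 0.75 × 469 × 201.06 × 10 × 1 = 707.2 kN.
Bearing (25 mm plate, F_u = 450 MPa): end bolts L_c = 38 − 18/2 = 29, R_n = min(1.2×29×25×450, 2.4×16×25×450) = 391.5 kN/bolt; interior L_c = 46 − 18 = 28, R_n = 378 kN/bolt. φR_n = 0.75 × (2×391.5 + 8×378) = 2855.3 kN.
Tension yield (gross): A_g = 152×25 = 3800 mm². φR_n = 0.90 × 345 × 3800 = 1179.9 kN.
Tension rupture (net): A_n = (152 − 2×20)×25 = 2800 mm² (U = 1.0, A_e = A_n). φR_n = 0.75 × 450 × 2800 = 945.0 kN.
Block shear: shear path 2×[38+4×46] = 2×222 mm, A_gv = 11100, A_nv = 2×(222 − 4.5×20)×25 = 6600 mm²; tension across gage: (49 − 1×20)×25 = 725 mm². R_n = min(0.6×450×6600, 0.6×345×11100) + 1.0×450×725 = min(1782, 2297.7) + 326.25 = 2108.3 kN. φR_n = 0.75 × 2108.3 = 1581.2 kN.
Governing: min(707.2, 2855.3, 1179.9, 945.0, 1581.2) = 707.2 kN → bolt shear.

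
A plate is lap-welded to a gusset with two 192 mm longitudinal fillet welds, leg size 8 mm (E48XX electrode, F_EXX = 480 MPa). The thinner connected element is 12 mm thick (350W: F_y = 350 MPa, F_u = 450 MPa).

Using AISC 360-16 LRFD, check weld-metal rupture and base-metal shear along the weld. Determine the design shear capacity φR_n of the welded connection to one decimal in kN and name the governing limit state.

Weld metal: throat = 0.707×8 = 5.656 mm, L = 2×192 = 384 mm. φR_n = 0.75 × 0.6 × 480 × 5.656 × 384 = 469.1 kN.
Base metal shear (12 mm plate): yield φR_n = 1.0×0.6×350×12×384 = 967.7 kN; rupture φR_n = 0.75×0.6×450×12×384 = 933.1 kN; take 933.1 kN (rupture).
Governing: min(469.1, 933.1) = 469.1 kN → weld metal.

469.1 kN (weld metal governs)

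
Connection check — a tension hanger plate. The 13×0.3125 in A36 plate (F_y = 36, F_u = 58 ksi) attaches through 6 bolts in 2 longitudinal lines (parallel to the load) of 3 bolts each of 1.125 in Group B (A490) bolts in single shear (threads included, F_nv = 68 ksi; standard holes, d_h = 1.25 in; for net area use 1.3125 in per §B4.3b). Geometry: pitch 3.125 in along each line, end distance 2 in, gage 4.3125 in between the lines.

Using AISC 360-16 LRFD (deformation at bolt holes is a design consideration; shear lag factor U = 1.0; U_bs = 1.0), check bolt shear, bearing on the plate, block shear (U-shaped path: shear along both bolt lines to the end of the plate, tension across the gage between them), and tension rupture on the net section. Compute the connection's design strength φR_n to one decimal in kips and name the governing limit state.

121.8 kips (block shear governs)

Bolt shear: A_b = π(1.125)²/4 = 0.99402 in². φR_n = 0.75 × 68 × 0.99402 × 6 × 1 = 304.2 kips.
Bearing (0.3125 in plate, F_u = 58 ksi): end bolts L_c = 2 − 1.25/2 = 1.375, R_n = min(1.2×1.375×0.3125×58, 2.4×1.125×0.3125×58) = 29.906 kips/bolt; interior L_c = 3.125 − 1.25 = 1.875, R_n = 40.781 kips/bolt. φR_n = 0.75 × (2×29.906 + 4×40.781) = 167.2 kips.
Block shear: shear path 2×[2+2×3.125] = 2×8.25 in, A_gv = 5.1563, A_nv = 2×(8.25 − 2.5×1.3125)×0.3125 = 3.1055 in²; tension across gage: (4.3125 − 1×1.3125)×0.3125 = 0.9375 in². R_n = min(0.6×58×3.1055, 0.6×36×5.1563) + 1.0×58×0.9375 = min(108.07, 111.38) + 54.375 = 162.45 kips. φR_n = 0.75 × 162.45 = 121.8 kips.
Tension rupture (net): A_n = (13 − 2×1.3125)×0.3125 = 3.2422 in² (U = 1.0, A_e = A_n). φR_n = 0.75 × 58 × 3.2422 = 141.0 kips.
Governing: min(304.2, 167.2, 121.8, 141.0) = 121.8 kips → block shear.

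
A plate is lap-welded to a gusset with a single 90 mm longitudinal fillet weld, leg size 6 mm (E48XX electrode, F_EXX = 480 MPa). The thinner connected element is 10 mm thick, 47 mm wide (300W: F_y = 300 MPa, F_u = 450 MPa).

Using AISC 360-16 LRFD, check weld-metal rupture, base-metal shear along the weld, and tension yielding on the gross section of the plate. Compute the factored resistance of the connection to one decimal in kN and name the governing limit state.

Weld metal: throat = 0.707×6 = 4.242 mm, L = 90 mm. φR_n = 0.75 × 0.6 × 480 × 4.242 × 90 = 82.5 kN.
Base metal shear (10 mm plate): yield φR_n = 1.0×0.6×300×10×90 = 162.0 kN; rupture φR_n = 0.75×0.6×450×10×90 = 182.3 kN; take 162.0 kN (yield).
Tension yield (gross): A_g = 47×10 = 470 mm². φR_n = 0.90 × 300 × 470 = 126.9 kN.
Governing: min(82.5, 162.0, 126.9) = 82.5 kN → weld metal.

82.5 kN (weld metal governs)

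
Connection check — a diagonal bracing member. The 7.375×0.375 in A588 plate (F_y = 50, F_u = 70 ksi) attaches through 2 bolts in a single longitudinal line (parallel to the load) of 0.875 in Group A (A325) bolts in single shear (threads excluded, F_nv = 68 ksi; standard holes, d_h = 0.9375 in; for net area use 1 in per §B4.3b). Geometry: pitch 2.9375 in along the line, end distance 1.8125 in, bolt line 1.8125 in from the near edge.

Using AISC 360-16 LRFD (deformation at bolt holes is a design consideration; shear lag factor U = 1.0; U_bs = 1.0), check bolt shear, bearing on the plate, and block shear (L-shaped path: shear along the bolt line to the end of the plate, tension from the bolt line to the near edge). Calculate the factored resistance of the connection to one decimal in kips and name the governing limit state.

Bolt shear: A_b = π(0.875)²/4 = 0.60132 in². φR_n = 0.75 × 68 × 0.60132 × 2 × 1 = 61.3 kips.
Bearing (0.375 in plate, F_u = 70 ksi): end bolts L_c = 1.8125 − 0.9375/2 = 1.34375, R_n = min(1.2×1.34375×0.375×70, 2.4×0.875×0.375×70) = 42.328 kips/bolt; interior L_c = 2.9375 − 0.9375 = 2, R_n = 55.125 kips/bolt. φR_n = 0.75 × (1×42.328 + 1×55.125) = 73.1 kips.
Block shear: shear path 1×[1.8125+1×2.9375] = 1×4.75 in, A_gv = 1.7813, A_nv = 1×(4.75 − 1.5×1)×0.375 = 1.2188 in²; tension to near edge: (1.8125 − 0.5×1)×0.375 = 0.49219 in². R_n = min(0.6×70×1.2188, 0.6×50×1.7813) + 1.0×70×0.49219 = min(51.19, 53.439) + 34.453 = 85.643 kips. φR_n = 0.75 × 85.643 = 64.2 kips.
Governing: min(61.3, 73.1, 64.2) = 61.3 kips → bolt shear.

61.3 kips (bolt shear governs)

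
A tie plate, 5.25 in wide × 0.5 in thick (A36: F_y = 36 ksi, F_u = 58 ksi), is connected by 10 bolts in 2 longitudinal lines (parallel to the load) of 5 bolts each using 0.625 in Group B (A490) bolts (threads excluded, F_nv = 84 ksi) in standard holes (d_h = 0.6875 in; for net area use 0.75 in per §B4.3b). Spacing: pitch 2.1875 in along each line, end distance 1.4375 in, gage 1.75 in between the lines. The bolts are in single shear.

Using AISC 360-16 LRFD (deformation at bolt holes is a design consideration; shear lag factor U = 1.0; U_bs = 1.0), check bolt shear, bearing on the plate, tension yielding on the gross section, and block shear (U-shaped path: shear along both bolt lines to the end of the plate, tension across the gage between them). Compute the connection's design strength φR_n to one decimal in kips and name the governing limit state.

Bolt shear: A_b = π(0.625)²/4 = 0.3068 in². φR_n = 0.75 × 84 × 0.3068 × 10 × 1 = 193.3 kips.
Bearing (0.5 in plate, F_u = 58 ksi): end bolts L_c = 1.4375 − 0.6875/2 = 1.09375, R_n = min(1.2×1.09375×0.5×58, 2.4×0.625×0.5×58) = 38.063 kips/bolt; interior L_c = 2.1875 − 0.6875 = 1.5, R_n = 43.5 kips/bolt. φR_n = 0.75 × (2×38.063 + 8×43.5) = 318.1 kips.
Tension yield (gross): A_g = 5.25×0.5 = 2.625 in². φR_n = 0.90 × 36 × 2.625 = 85.1 kips.
Block shear: shear path 2×[1.4375+4×2.1875] = 2×10.1875 in, A_gv = 10.188, A_nv = 2×(10.1875 − 4.5×0.75)×0.5 = 6.8125 in²; tension across gage: (1.75 − 1×0.75)×0.5 = 0.5 in². R_n = min(0.6×58×6.8125, 0.6×36×10.188) + 1.0×58×0.5 = min(237.08, 220.06) + 29 = 249.06 kips. φR_n = 0.75 × 249.06 = 186.8 kips.
Governing: min(193.3, 318.1, 85.1, 186.8) = 85.1 kips → gross-section yield.

85.1 kips (gross-section yield governs)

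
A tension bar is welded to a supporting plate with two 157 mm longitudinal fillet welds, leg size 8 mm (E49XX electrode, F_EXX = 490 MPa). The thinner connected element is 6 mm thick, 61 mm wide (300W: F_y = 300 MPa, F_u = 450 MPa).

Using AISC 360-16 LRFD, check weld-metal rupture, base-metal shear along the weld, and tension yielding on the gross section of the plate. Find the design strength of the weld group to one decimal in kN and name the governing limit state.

98.8 kN (gross-section yield governs)

Weld metal: throat = 0.707×8 = 5.656 mm, L = 2×157 = 314 mm. φR_n = 0.75 × 0.6 × 490 × 5.656 × 314 = 391.6 kN.
Base metal shear (6 mm plate): yield φR_n = 1.0×0.6×300×6×314 = 339.1 kN; rupture φR_n = 0.75×0.6×450×6×314 = 381.5 kN; take 339.1 kN (yield).
Tension yield (gross): A_g = 61×6 = 366 mm². φR_n = 0.90 × 300 × 366 = 98.8 kN.
Governing: min(391.6, 339.1, 98.8) = 98.8 kN → gross-section yield.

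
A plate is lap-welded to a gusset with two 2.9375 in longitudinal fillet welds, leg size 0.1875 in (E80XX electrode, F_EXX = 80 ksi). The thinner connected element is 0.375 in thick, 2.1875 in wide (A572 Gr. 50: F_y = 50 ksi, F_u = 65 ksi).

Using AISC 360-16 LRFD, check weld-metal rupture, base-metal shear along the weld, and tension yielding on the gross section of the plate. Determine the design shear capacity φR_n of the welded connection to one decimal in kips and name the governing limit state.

28.0 kips (weld metal governs)

Weld metal: throat = 0.707×0.1875 = 0.13256 in, L = 2×2.9375 = 5.875 in. φR_n = 0.75 × 0.6 × 80 × 0.13256 × 5.875 = 28.0 kips.
Base metal shear (0.375 in plate): yield φR_n = 1.0×0.6×50×0.375×5.875 = 66.1 kips; rupture φR_n = 0.75×0.6×65×0.375×5.875 = 64.4 kips; take 64.4 kips (rupture).
Tension yield (gross): A_g = 2.1875×0.375 = 0.82031 in². φR_n = 0.90 × 50 × 0.82031 = 36.9 kips.
Governing: min(28.0, 64.4, 36.9) = 28.0 kips → weld metal.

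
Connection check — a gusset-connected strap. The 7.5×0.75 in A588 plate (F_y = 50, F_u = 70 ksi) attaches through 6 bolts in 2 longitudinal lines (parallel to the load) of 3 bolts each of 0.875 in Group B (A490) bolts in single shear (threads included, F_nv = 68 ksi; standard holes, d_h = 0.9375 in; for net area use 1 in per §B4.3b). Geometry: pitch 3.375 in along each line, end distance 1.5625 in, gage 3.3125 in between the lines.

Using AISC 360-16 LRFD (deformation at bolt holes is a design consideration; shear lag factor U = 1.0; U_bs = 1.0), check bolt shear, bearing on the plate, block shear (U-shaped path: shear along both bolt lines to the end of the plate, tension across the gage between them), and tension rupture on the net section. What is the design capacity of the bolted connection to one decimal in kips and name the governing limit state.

184.0 kips (bolt shear governs)

Bolt shear: A_b = π(0.875)²/4 = 0.60132 in². φR_n = 0.75 × 68 × 0.60132 × 6 × 1 = 184.0 kips.
Bearing (0.75 in plate, F_u = 70 ksi): end bolts L_c = 1.5625 − 0.9375/2 = 1.09375, R_n = min(1.2×1.09375×0.75×70, 2.4×0.875×0.75×70) = 68.906 kips/bolt; interior L_c = 3.375 − 0.9375 = 2.4375, R_n = 110.25 kips/bolt. φR_n = 0.75 × (2×68.906 + 4×110.25) = 434.1 kips.
Block shear: shear path 2×[1.5625+2×3.375] = 2×8.3125 in, A_gv = 12.469, A_nv = 2×(8.3125 − 2.5×1)×0.75 = 8.7188 in²; tension across gage: (3.3125 − 1×1)×0.75 = 1.7344 in². R_n = min(0.6×70×8.7188, 0.6×50×12.469) + 1.0×70×1.7344 = min(366.19, 374.07) + 121.41 = 487.6 kips. φR_n = 0.75 × 487.6 = 365.7 kips.
Tension rupture (net): A_n = (7.5 − 2×1)×0.75 = 4.125 in² (U = 1.0, A_e = A_n). φR_n = 0.75 × 70 × 4.125 = 216.6 kips.
Governing: min(184.0, 434.1, 365.7, 216.6) = 184.0 kips → bolt shear.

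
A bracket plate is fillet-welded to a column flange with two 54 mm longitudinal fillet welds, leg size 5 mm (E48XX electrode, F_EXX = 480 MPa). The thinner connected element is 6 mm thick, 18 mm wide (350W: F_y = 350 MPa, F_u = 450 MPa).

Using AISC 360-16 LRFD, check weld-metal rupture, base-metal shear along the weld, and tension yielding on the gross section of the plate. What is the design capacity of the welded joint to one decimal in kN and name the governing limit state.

34.0 kN (gross-section yield governs)

Weld metal: throat = 0.707×5 = 3.535 mm, L = 2×54 = 108 mm. φR_n = 0.75 × 0.6 × 480 × 3.535 × 108 = 82.5 kN.
Base metal shear (6 mm plate): yield φR_n = 1.0×0.6×350×6×108 = 136.1 kN; rupture φR_n = 0.75×0.6×450×6×108 = 131.2 kN; take 131.2 kN (rupture).
Tension yield (gross): A_g = 18×6 = 108 mm². φR_n = 0.90 × 350 × 108 = 34.0 kN.
Governing: min(82.5, 131.2, 34.0) = 34.0 kN → gross-section yield.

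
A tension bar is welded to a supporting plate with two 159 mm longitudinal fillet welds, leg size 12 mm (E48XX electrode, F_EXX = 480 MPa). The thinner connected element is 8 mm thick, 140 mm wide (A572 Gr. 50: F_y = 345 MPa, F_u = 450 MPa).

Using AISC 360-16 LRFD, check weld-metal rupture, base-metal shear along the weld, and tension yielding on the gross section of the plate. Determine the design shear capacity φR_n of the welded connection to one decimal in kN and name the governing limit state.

Weld metal: throat = 0.707×12 = 8.484 mm, L = 2×159 = 318 mm. φR_n = 0.75 × 0.6 × 480 × 8.484 × 318 = 582.7 kN.
Base metal shear (8 mm plate): yield φR_n = 1.0×0.6×345×8×318 = 526.6 kN; rupture φR_n = 0.75×0.6×450×8×318 = 515.2 kN; take 515.2 kN (rupture).
Tension yield (gross): A_g = 140×8 = 1120 mm². φR_n = 0.90 × 345 × 1120 = 347.8 kN.
Governing: min(582.7, 515.2, 347.8) = 347.8 kN → gross-section yield.

347.8 kN (gross-section yield governs)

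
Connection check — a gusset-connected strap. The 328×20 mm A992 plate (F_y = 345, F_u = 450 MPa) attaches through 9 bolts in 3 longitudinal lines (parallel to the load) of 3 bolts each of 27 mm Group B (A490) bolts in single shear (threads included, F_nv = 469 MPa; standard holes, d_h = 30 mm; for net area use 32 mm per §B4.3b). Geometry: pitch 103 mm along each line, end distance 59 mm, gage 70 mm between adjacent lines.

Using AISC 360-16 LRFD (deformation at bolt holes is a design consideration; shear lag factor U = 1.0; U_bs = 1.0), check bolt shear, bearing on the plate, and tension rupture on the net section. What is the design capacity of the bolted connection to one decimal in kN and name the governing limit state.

1566.0 kN (net-section rupture governs)

Bolt shear: A_b = π(27)²/4 = 572.56 mm². φR_n = 0.75 × 469 × 572.56 × 9 × 1 = 1812.6 kN.
Bearing (20 mm plate, F_u = 450 MPa): end bolts L_c = 59 − 30/2 = 44, R_n = min(1.2×44×20×450, 2.4×27×20×450) = 475.2 kN/bolt; interior L_c = 103 − 30 = 73, R_n = 583.2 kN/bolt. φR_n = 0.75 × (3×475.2 + 6×583.2) = 3693.6 kN.
Tension rupture (net): A_n = (328 − 3×32)×20 = 4640 mm² (U = 1.0, A_e = A_n). φR_n = 0.75 × 450 × 4640 = 1566.0 kN.
Governing: min(1812.6, 3693.6, 1566.0) = 1566.0 kN → net-section rupture.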